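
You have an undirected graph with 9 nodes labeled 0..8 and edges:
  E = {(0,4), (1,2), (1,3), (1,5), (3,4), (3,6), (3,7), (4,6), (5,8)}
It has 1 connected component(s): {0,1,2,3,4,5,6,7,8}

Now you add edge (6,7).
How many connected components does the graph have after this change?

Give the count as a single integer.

Initial component count: 1
Add (6,7): endpoints already in same component. Count unchanged: 1.
New component count: 1

Answer: 1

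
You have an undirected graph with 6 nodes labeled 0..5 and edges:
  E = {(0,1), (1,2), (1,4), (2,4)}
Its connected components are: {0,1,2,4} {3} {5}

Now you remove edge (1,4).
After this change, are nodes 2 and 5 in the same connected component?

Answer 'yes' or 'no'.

Initial components: {0,1,2,4} {3} {5}
Removing edge (1,4): not a bridge — component count unchanged at 3.
New components: {0,1,2,4} {3} {5}
Are 2 and 5 in the same component? no

Answer: no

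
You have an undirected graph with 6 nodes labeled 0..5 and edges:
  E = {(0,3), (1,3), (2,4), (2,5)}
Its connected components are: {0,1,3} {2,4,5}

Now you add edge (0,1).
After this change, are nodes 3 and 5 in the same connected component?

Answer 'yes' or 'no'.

Initial components: {0,1,3} {2,4,5}
Adding edge (0,1): both already in same component {0,1,3}. No change.
New components: {0,1,3} {2,4,5}
Are 3 and 5 in the same component? no

Answer: no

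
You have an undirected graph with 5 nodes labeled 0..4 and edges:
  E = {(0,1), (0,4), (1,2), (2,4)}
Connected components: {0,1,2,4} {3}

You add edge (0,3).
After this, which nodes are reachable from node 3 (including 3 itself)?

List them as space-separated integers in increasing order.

Before: nodes reachable from 3: {3}
Adding (0,3): merges 3's component with another. Reachability grows.
After: nodes reachable from 3: {0,1,2,3,4}

Answer: 0 1 2 3 4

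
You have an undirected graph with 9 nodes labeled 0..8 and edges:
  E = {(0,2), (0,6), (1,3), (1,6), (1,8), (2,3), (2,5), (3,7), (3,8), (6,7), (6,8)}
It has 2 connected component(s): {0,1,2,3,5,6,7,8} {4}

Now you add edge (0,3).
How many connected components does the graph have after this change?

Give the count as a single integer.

Answer: 2

Derivation:
Initial component count: 2
Add (0,3): endpoints already in same component. Count unchanged: 2.
New component count: 2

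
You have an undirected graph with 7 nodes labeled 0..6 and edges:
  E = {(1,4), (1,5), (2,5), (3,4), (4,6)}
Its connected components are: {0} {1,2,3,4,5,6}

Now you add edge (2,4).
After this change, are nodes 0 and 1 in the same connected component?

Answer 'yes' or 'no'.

Initial components: {0} {1,2,3,4,5,6}
Adding edge (2,4): both already in same component {1,2,3,4,5,6}. No change.
New components: {0} {1,2,3,4,5,6}
Are 0 and 1 in the same component? no

Answer: no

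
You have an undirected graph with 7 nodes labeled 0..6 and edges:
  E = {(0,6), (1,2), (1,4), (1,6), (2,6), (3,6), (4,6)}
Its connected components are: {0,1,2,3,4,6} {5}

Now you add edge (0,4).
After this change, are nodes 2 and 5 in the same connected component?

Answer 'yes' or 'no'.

Initial components: {0,1,2,3,4,6} {5}
Adding edge (0,4): both already in same component {0,1,2,3,4,6}. No change.
New components: {0,1,2,3,4,6} {5}
Are 2 and 5 in the same component? no

Answer: no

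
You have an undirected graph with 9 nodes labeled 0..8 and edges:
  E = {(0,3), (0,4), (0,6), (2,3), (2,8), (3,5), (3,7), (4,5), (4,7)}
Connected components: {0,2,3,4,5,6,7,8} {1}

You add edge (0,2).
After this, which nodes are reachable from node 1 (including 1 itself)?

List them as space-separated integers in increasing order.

Before: nodes reachable from 1: {1}
Adding (0,2): both endpoints already in same component. Reachability from 1 unchanged.
After: nodes reachable from 1: {1}

Answer: 1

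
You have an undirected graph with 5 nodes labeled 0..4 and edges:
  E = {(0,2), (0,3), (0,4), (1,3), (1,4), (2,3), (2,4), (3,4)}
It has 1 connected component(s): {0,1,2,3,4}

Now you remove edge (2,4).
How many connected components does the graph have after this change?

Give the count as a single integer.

Answer: 1

Derivation:
Initial component count: 1
Remove (2,4): not a bridge. Count unchanged: 1.
  After removal, components: {0,1,2,3,4}
New component count: 1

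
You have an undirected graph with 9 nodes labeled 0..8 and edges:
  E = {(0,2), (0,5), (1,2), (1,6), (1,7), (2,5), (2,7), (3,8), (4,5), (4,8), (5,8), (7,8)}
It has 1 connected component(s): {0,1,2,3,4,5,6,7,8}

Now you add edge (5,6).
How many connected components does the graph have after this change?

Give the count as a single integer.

Answer: 1

Derivation:
Initial component count: 1
Add (5,6): endpoints already in same component. Count unchanged: 1.
New component count: 1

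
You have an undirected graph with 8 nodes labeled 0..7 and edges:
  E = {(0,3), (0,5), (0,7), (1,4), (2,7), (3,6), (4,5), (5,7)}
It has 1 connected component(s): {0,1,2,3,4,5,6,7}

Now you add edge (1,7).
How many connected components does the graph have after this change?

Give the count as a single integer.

Initial component count: 1
Add (1,7): endpoints already in same component. Count unchanged: 1.
New component count: 1

Answer: 1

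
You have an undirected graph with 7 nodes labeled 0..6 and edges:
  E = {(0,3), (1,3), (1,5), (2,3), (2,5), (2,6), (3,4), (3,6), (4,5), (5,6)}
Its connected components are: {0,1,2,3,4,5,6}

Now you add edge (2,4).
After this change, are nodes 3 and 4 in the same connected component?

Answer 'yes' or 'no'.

Answer: yes

Derivation:
Initial components: {0,1,2,3,4,5,6}
Adding edge (2,4): both already in same component {0,1,2,3,4,5,6}. No change.
New components: {0,1,2,3,4,5,6}
Are 3 and 4 in the same component? yes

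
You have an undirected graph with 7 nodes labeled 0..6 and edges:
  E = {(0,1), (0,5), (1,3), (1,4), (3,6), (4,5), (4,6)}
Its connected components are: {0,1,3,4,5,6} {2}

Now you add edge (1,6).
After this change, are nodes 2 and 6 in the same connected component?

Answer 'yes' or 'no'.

Initial components: {0,1,3,4,5,6} {2}
Adding edge (1,6): both already in same component {0,1,3,4,5,6}. No change.
New components: {0,1,3,4,5,6} {2}
Are 2 and 6 in the same component? no

Answer: no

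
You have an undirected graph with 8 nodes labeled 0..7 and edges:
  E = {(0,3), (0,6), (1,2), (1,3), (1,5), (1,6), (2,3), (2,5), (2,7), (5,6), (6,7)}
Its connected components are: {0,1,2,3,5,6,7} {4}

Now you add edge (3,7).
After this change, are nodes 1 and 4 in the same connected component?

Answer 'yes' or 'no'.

Initial components: {0,1,2,3,5,6,7} {4}
Adding edge (3,7): both already in same component {0,1,2,3,5,6,7}. No change.
New components: {0,1,2,3,5,6,7} {4}
Are 1 and 4 in the same component? no

Answer: no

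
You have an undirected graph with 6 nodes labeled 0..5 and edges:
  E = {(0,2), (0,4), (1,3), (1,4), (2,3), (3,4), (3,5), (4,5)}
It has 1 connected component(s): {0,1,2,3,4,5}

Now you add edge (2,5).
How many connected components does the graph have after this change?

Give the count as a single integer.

Initial component count: 1
Add (2,5): endpoints already in same component. Count unchanged: 1.
New component count: 1

Answer: 1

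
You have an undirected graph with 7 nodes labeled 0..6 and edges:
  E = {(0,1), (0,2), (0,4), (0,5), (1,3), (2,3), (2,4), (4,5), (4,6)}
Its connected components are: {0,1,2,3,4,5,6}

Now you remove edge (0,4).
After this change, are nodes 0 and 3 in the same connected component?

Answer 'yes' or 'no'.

Initial components: {0,1,2,3,4,5,6}
Removing edge (0,4): not a bridge — component count unchanged at 1.
New components: {0,1,2,3,4,5,6}
Are 0 and 3 in the same component? yes

Answer: yes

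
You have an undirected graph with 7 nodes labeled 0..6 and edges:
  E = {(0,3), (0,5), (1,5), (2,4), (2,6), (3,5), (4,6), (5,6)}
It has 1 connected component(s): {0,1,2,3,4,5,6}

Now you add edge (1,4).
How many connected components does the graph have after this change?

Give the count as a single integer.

Initial component count: 1
Add (1,4): endpoints already in same component. Count unchanged: 1.
New component count: 1

Answer: 1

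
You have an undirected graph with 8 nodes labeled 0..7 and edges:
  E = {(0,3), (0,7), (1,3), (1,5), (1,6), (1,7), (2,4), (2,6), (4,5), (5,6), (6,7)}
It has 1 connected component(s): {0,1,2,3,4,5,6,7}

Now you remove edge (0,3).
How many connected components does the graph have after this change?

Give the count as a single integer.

Initial component count: 1
Remove (0,3): not a bridge. Count unchanged: 1.
  After removal, components: {0,1,2,3,4,5,6,7}
New component count: 1

Answer: 1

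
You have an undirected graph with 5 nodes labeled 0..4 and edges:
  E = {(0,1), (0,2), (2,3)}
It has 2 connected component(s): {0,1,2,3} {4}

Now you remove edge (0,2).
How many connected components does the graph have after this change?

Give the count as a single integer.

Answer: 3

Derivation:
Initial component count: 2
Remove (0,2): it was a bridge. Count increases: 2 -> 3.
  After removal, components: {0,1} {2,3} {4}
New component count: 3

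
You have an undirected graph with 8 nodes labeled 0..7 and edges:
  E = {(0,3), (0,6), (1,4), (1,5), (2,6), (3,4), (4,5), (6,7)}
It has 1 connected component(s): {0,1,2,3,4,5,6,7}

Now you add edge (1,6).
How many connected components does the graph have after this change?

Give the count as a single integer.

Initial component count: 1
Add (1,6): endpoints already in same component. Count unchanged: 1.
New component count: 1

Answer: 1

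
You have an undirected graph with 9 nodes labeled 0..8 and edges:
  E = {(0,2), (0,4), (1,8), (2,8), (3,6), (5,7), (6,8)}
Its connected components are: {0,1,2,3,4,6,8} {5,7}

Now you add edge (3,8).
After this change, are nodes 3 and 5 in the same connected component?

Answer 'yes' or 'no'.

Initial components: {0,1,2,3,4,6,8} {5,7}
Adding edge (3,8): both already in same component {0,1,2,3,4,6,8}. No change.
New components: {0,1,2,3,4,6,8} {5,7}
Are 3 and 5 in the same component? no

Answer: no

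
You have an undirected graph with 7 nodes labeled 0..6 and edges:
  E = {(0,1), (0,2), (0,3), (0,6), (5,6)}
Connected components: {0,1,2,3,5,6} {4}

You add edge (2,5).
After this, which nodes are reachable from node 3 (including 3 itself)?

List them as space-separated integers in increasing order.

Before: nodes reachable from 3: {0,1,2,3,5,6}
Adding (2,5): both endpoints already in same component. Reachability from 3 unchanged.
After: nodes reachable from 3: {0,1,2,3,5,6}

Answer: 0 1 2 3 5 6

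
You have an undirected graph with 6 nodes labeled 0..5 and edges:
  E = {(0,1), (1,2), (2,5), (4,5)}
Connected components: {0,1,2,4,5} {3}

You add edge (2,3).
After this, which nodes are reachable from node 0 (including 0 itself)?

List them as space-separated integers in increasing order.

Before: nodes reachable from 0: {0,1,2,4,5}
Adding (2,3): merges 0's component with another. Reachability grows.
After: nodes reachable from 0: {0,1,2,3,4,5}

Answer: 0 1 2 3 4 5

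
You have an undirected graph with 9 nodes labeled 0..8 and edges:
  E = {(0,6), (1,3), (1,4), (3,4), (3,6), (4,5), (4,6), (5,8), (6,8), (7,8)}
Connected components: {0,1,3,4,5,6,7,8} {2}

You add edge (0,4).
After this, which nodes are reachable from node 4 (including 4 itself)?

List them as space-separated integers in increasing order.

Answer: 0 1 3 4 5 6 7 8

Derivation:
Before: nodes reachable from 4: {0,1,3,4,5,6,7,8}
Adding (0,4): both endpoints already in same component. Reachability from 4 unchanged.
After: nodes reachable from 4: {0,1,3,4,5,6,7,8}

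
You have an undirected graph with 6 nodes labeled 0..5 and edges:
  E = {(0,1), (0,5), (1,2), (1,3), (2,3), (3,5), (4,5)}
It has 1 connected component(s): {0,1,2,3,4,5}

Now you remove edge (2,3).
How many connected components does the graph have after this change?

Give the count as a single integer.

Initial component count: 1
Remove (2,3): not a bridge. Count unchanged: 1.
  After removal, components: {0,1,2,3,4,5}
New component count: 1

Answer: 1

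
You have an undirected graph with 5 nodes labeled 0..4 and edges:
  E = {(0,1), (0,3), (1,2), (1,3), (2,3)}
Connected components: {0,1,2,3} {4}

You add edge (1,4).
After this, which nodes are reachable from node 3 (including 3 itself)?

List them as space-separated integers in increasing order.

Answer: 0 1 2 3 4

Derivation:
Before: nodes reachable from 3: {0,1,2,3}
Adding (1,4): merges 3's component with another. Reachability grows.
After: nodes reachable from 3: {0,1,2,3,4}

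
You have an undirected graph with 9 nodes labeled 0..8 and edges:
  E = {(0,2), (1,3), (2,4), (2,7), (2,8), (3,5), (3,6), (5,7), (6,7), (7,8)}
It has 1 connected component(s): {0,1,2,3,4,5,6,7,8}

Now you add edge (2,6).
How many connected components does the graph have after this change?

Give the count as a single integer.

Initial component count: 1
Add (2,6): endpoints already in same component. Count unchanged: 1.
New component count: 1

Answer: 1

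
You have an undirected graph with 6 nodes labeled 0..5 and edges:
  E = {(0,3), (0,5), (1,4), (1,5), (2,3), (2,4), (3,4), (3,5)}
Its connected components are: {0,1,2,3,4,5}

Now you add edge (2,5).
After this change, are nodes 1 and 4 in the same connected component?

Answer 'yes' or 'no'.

Initial components: {0,1,2,3,4,5}
Adding edge (2,5): both already in same component {0,1,2,3,4,5}. No change.
New components: {0,1,2,3,4,5}
Are 1 and 4 in the same component? yes

Answer: yes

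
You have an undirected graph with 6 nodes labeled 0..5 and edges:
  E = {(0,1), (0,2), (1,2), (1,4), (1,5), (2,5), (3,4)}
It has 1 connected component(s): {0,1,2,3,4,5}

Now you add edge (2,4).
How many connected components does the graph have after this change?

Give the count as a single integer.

Answer: 1

Derivation:
Initial component count: 1
Add (2,4): endpoints already in same component. Count unchanged: 1.
New component count: 1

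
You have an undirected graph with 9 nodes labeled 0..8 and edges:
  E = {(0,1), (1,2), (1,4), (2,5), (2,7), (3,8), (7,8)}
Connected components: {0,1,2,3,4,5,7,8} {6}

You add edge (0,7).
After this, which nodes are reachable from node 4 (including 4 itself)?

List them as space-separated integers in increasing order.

Answer: 0 1 2 3 4 5 7 8

Derivation:
Before: nodes reachable from 4: {0,1,2,3,4,5,7,8}
Adding (0,7): both endpoints already in same component. Reachability from 4 unchanged.
After: nodes reachable from 4: {0,1,2,3,4,5,7,8}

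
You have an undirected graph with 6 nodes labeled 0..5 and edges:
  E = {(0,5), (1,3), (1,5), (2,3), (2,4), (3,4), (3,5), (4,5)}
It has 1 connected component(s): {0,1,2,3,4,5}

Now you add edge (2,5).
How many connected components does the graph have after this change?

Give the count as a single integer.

Answer: 1

Derivation:
Initial component count: 1
Add (2,5): endpoints already in same component. Count unchanged: 1.
New component count: 1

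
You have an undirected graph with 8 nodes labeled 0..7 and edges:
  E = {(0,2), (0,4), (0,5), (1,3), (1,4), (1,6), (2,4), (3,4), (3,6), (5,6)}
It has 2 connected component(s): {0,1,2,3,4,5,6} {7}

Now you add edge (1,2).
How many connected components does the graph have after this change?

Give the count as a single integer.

Answer: 2

Derivation:
Initial component count: 2
Add (1,2): endpoints already in same component. Count unchanged: 2.
New component count: 2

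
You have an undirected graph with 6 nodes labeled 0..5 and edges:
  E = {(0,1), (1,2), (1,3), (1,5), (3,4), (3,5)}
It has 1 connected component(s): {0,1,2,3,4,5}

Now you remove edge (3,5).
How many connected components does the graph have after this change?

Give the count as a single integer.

Answer: 1

Derivation:
Initial component count: 1
Remove (3,5): not a bridge. Count unchanged: 1.
  After removal, components: {0,1,2,3,4,5}
New component count: 1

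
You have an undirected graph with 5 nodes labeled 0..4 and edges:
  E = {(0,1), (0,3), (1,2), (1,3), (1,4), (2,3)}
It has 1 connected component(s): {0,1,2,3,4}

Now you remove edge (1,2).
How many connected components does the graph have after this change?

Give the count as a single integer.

Initial component count: 1
Remove (1,2): not a bridge. Count unchanged: 1.
  After removal, components: {0,1,2,3,4}
New component count: 1

Answer: 1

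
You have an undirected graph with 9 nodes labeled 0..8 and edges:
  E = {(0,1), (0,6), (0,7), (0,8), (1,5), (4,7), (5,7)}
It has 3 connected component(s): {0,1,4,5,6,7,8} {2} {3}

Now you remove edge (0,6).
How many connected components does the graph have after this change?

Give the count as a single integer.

Answer: 4

Derivation:
Initial component count: 3
Remove (0,6): it was a bridge. Count increases: 3 -> 4.
  After removal, components: {0,1,4,5,7,8} {2} {3} {6}
New component count: 4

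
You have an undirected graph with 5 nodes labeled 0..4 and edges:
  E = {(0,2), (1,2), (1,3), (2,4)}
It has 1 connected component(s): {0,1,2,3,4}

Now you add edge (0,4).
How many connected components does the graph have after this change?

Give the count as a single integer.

Answer: 1

Derivation:
Initial component count: 1
Add (0,4): endpoints already in same component. Count unchanged: 1.
New component count: 1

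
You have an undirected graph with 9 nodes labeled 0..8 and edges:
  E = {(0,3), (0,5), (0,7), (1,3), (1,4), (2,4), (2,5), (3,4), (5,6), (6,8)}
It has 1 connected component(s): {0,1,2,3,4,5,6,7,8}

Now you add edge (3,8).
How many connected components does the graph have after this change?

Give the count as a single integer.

Initial component count: 1
Add (3,8): endpoints already in same component. Count unchanged: 1.
New component count: 1

Answer: 1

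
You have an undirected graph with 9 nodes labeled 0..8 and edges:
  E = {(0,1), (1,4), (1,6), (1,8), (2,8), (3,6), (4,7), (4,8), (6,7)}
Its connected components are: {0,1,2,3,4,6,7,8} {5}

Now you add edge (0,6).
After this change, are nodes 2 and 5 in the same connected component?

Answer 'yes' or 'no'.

Answer: no

Derivation:
Initial components: {0,1,2,3,4,6,7,8} {5}
Adding edge (0,6): both already in same component {0,1,2,3,4,6,7,8}. No change.
New components: {0,1,2,3,4,6,7,8} {5}
Are 2 and 5 in the same component? no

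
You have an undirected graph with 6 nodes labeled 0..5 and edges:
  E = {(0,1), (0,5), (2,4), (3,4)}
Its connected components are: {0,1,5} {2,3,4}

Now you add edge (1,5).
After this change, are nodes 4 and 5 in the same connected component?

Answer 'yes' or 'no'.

Answer: no

Derivation:
Initial components: {0,1,5} {2,3,4}
Adding edge (1,5): both already in same component {0,1,5}. No change.
New components: {0,1,5} {2,3,4}
Are 4 and 5 in the same component? no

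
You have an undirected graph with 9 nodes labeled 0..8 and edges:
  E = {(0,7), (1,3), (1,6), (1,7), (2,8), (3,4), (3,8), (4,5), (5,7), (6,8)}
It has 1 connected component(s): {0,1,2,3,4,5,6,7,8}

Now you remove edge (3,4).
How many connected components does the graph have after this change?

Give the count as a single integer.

Answer: 1

Derivation:
Initial component count: 1
Remove (3,4): not a bridge. Count unchanged: 1.
  After removal, components: {0,1,2,3,4,5,6,7,8}
New component count: 1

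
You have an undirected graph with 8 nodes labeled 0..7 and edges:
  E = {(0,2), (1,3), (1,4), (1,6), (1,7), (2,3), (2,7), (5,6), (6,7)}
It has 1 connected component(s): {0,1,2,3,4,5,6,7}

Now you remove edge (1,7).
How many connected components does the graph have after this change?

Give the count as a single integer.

Initial component count: 1
Remove (1,7): not a bridge. Count unchanged: 1.
  After removal, components: {0,1,2,3,4,5,6,7}
New component count: 1

Answer: 1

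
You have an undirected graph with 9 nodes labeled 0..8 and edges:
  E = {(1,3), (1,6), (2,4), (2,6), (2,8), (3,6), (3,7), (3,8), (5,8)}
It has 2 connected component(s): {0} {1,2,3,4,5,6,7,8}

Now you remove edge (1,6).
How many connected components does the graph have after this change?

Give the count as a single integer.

Answer: 2

Derivation:
Initial component count: 2
Remove (1,6): not a bridge. Count unchanged: 2.
  After removal, components: {0} {1,2,3,4,5,6,7,8}
New component count: 2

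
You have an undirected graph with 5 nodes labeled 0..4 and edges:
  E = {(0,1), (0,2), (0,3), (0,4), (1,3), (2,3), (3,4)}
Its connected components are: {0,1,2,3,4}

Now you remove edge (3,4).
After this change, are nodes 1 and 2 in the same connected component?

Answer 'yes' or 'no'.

Initial components: {0,1,2,3,4}
Removing edge (3,4): not a bridge — component count unchanged at 1.
New components: {0,1,2,3,4}
Are 1 and 2 in the same component? yes

Answer: yes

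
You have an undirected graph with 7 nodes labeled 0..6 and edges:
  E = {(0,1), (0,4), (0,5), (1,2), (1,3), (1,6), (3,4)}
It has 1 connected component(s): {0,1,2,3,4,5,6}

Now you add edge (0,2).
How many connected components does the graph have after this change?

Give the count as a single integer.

Initial component count: 1
Add (0,2): endpoints already in same component. Count unchanged: 1.
New component count: 1

Answer: 1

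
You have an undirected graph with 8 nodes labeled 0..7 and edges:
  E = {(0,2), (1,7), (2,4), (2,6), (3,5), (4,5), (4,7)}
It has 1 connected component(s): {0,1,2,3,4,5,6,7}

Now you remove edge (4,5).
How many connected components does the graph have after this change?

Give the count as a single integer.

Answer: 2

Derivation:
Initial component count: 1
Remove (4,5): it was a bridge. Count increases: 1 -> 2.
  After removal, components: {0,1,2,4,6,7} {3,5}
New component count: 2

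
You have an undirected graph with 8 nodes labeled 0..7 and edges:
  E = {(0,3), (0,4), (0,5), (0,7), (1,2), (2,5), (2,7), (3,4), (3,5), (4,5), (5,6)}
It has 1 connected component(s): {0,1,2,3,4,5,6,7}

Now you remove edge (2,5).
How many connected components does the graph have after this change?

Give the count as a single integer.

Initial component count: 1
Remove (2,5): not a bridge. Count unchanged: 1.
  After removal, components: {0,1,2,3,4,5,6,7}
New component count: 1

Answer: 1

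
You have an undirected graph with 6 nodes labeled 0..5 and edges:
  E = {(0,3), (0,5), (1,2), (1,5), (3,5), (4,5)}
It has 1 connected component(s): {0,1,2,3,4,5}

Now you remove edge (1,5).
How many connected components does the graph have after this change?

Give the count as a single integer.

Initial component count: 1
Remove (1,5): it was a bridge. Count increases: 1 -> 2.
  After removal, components: {0,3,4,5} {1,2}
New component count: 2

Answer: 2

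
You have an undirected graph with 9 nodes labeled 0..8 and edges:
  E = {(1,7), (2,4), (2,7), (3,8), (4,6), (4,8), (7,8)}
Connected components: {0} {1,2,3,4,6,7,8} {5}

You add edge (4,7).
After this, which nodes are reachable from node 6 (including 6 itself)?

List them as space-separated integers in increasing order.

Answer: 1 2 3 4 6 7 8

Derivation:
Before: nodes reachable from 6: {1,2,3,4,6,7,8}
Adding (4,7): both endpoints already in same component. Reachability from 6 unchanged.
After: nodes reachable from 6: {1,2,3,4,6,7,8}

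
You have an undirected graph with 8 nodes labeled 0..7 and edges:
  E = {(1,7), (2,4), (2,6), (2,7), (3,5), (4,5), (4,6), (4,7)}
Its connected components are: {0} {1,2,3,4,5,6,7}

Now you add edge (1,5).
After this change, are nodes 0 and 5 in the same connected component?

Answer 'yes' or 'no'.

Answer: no

Derivation:
Initial components: {0} {1,2,3,4,5,6,7}
Adding edge (1,5): both already in same component {1,2,3,4,5,6,7}. No change.
New components: {0} {1,2,3,4,5,6,7}
Are 0 and 5 in the same component? no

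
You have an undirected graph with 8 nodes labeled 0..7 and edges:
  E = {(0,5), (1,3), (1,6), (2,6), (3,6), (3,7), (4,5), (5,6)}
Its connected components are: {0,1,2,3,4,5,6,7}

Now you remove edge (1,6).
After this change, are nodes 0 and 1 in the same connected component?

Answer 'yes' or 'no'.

Answer: yes

Derivation:
Initial components: {0,1,2,3,4,5,6,7}
Removing edge (1,6): not a bridge — component count unchanged at 1.
New components: {0,1,2,3,4,5,6,7}
Are 0 and 1 in the same component? yes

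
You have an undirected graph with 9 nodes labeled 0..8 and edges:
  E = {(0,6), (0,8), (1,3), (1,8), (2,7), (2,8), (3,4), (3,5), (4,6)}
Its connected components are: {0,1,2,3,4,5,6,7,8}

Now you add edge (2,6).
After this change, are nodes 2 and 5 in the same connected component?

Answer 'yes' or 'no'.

Answer: yes

Derivation:
Initial components: {0,1,2,3,4,5,6,7,8}
Adding edge (2,6): both already in same component {0,1,2,3,4,5,6,7,8}. No change.
New components: {0,1,2,3,4,5,6,7,8}
Are 2 and 5 in the same component? yes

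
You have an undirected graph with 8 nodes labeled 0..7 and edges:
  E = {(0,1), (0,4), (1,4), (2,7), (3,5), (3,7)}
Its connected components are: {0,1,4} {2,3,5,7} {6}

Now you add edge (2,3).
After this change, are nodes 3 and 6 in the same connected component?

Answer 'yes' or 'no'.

Answer: no

Derivation:
Initial components: {0,1,4} {2,3,5,7} {6}
Adding edge (2,3): both already in same component {2,3,5,7}. No change.
New components: {0,1,4} {2,3,5,7} {6}
Are 3 and 6 in the same component? no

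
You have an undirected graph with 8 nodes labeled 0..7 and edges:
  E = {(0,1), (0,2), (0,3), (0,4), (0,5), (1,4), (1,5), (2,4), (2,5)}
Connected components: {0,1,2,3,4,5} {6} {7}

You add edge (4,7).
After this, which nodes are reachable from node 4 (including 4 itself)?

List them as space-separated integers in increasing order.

Answer: 0 1 2 3 4 5 7

Derivation:
Before: nodes reachable from 4: {0,1,2,3,4,5}
Adding (4,7): merges 4's component with another. Reachability grows.
After: nodes reachable from 4: {0,1,2,3,4,5,7}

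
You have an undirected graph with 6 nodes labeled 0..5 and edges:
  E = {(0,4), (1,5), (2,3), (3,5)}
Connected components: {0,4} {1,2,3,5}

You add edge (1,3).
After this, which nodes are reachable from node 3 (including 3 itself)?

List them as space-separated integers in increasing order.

Answer: 1 2 3 5

Derivation:
Before: nodes reachable from 3: {1,2,3,5}
Adding (1,3): both endpoints already in same component. Reachability from 3 unchanged.
After: nodes reachable from 3: {1,2,3,5}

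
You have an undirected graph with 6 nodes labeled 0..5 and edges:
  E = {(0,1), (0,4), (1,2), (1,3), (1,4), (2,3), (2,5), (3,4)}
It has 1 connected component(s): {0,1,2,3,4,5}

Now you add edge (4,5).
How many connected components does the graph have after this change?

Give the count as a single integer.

Answer: 1

Derivation:
Initial component count: 1
Add (4,5): endpoints already in same component. Count unchanged: 1.
New component count: 1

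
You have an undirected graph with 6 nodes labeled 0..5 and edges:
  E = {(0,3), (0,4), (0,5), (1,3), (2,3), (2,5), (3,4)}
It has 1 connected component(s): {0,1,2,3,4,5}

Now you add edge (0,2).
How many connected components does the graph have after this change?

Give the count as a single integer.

Answer: 1

Derivation:
Initial component count: 1
Add (0,2): endpoints already in same component. Count unchanged: 1.
New component count: 1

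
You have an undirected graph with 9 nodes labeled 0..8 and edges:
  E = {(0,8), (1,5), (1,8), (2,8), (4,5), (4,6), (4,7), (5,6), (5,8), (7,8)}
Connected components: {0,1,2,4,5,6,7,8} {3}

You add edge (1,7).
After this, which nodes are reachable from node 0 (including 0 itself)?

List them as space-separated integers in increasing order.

Before: nodes reachable from 0: {0,1,2,4,5,6,7,8}
Adding (1,7): both endpoints already in same component. Reachability from 0 unchanged.
After: nodes reachable from 0: {0,1,2,4,5,6,7,8}

Answer: 0 1 2 4 5 6 7 8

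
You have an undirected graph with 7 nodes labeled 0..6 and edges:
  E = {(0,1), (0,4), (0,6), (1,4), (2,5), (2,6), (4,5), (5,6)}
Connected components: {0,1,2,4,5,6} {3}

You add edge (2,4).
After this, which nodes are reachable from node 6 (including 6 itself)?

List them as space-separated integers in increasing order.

Answer: 0 1 2 4 5 6

Derivation:
Before: nodes reachable from 6: {0,1,2,4,5,6}
Adding (2,4): both endpoints already in same component. Reachability from 6 unchanged.
After: nodes reachable from 6: {0,1,2,4,5,6}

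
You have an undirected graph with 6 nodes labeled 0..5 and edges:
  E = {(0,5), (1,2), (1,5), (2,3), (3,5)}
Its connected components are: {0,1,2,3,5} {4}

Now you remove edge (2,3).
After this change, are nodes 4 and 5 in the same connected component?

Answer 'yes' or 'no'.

Answer: no

Derivation:
Initial components: {0,1,2,3,5} {4}
Removing edge (2,3): not a bridge — component count unchanged at 2.
New components: {0,1,2,3,5} {4}
Are 4 and 5 in the same component? no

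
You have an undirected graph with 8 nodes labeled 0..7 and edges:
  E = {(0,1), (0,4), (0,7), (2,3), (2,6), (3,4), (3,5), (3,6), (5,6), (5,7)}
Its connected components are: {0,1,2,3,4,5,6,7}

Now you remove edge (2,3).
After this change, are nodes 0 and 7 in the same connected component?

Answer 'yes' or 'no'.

Initial components: {0,1,2,3,4,5,6,7}
Removing edge (2,3): not a bridge — component count unchanged at 1.
New components: {0,1,2,3,4,5,6,7}
Are 0 and 7 in the same component? yes

Answer: yes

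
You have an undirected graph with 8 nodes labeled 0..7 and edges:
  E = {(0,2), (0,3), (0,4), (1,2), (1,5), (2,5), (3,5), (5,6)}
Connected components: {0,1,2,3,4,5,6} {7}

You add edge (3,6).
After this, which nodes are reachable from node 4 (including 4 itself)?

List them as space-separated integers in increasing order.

Before: nodes reachable from 4: {0,1,2,3,4,5,6}
Adding (3,6): both endpoints already in same component. Reachability from 4 unchanged.
After: nodes reachable from 4: {0,1,2,3,4,5,6}

Answer: 0 1 2 3 4 5 6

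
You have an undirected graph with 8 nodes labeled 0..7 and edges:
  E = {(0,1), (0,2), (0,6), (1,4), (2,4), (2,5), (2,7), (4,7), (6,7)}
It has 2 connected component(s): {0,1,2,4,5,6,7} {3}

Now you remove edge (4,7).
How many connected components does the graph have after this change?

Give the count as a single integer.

Initial component count: 2
Remove (4,7): not a bridge. Count unchanged: 2.
  After removal, components: {0,1,2,4,5,6,7} {3}
New component count: 2

Answer: 2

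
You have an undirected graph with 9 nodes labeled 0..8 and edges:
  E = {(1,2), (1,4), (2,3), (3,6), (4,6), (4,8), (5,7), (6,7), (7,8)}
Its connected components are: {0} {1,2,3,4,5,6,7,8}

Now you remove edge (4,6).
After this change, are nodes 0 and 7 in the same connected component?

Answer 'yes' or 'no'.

Answer: no

Derivation:
Initial components: {0} {1,2,3,4,5,6,7,8}
Removing edge (4,6): not a bridge — component count unchanged at 2.
New components: {0} {1,2,3,4,5,6,7,8}
Are 0 and 7 in the same component? no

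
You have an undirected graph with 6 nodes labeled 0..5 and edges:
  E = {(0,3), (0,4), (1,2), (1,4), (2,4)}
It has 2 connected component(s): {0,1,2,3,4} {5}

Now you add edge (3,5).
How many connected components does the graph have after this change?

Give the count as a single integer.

Initial component count: 2
Add (3,5): merges two components. Count decreases: 2 -> 1.
New component count: 1

Answer: 1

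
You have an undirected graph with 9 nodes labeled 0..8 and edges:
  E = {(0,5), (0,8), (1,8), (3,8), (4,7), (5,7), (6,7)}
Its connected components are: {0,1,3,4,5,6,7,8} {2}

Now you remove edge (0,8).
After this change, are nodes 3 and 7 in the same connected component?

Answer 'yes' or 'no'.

Initial components: {0,1,3,4,5,6,7,8} {2}
Removing edge (0,8): it was a bridge — component count 2 -> 3.
New components: {0,4,5,6,7} {1,3,8} {2}
Are 3 and 7 in the same component? no

Answer: no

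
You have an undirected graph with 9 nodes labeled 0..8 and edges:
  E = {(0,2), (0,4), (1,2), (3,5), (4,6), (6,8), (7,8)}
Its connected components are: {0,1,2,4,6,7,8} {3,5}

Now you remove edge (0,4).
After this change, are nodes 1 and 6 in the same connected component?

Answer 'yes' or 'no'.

Answer: no

Derivation:
Initial components: {0,1,2,4,6,7,8} {3,5}
Removing edge (0,4): it was a bridge — component count 2 -> 3.
New components: {0,1,2} {3,5} {4,6,7,8}
Are 1 and 6 in the same component? no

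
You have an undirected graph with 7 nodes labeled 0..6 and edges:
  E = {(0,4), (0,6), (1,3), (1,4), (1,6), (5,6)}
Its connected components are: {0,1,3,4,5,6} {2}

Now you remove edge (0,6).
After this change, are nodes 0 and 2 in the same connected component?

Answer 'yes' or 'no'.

Initial components: {0,1,3,4,5,6} {2}
Removing edge (0,6): not a bridge — component count unchanged at 2.
New components: {0,1,3,4,5,6} {2}
Are 0 and 2 in the same component? no

Answer: no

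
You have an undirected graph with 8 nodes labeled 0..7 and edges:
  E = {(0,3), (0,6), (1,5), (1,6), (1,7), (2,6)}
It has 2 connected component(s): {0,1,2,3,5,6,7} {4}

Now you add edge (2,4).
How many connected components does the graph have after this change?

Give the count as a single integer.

Answer: 1

Derivation:
Initial component count: 2
Add (2,4): merges two components. Count decreases: 2 -> 1.
New component count: 1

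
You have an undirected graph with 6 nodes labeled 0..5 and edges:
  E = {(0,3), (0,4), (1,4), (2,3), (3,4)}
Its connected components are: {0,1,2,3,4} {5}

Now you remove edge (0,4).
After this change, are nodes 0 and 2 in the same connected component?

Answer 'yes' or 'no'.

Initial components: {0,1,2,3,4} {5}
Removing edge (0,4): not a bridge — component count unchanged at 2.
New components: {0,1,2,3,4} {5}
Are 0 and 2 in the same component? yes

Answer: yes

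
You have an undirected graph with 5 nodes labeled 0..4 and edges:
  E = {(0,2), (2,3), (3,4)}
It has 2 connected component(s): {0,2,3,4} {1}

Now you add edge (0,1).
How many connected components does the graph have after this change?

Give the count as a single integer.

Initial component count: 2
Add (0,1): merges two components. Count decreases: 2 -> 1.
New component count: 1

Answer: 1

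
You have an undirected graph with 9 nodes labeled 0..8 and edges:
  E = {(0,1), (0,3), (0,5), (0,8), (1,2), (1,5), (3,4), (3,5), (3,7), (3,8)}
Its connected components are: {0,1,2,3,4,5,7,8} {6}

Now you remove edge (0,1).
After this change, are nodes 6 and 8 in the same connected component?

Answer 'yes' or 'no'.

Initial components: {0,1,2,3,4,5,7,8} {6}
Removing edge (0,1): not a bridge — component count unchanged at 2.
New components: {0,1,2,3,4,5,7,8} {6}
Are 6 and 8 in the same component? no

Answer: no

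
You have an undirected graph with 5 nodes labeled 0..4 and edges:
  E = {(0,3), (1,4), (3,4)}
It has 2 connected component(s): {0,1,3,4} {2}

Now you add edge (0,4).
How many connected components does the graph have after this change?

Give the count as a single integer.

Initial component count: 2
Add (0,4): endpoints already in same component. Count unchanged: 2.
New component count: 2

Answer: 2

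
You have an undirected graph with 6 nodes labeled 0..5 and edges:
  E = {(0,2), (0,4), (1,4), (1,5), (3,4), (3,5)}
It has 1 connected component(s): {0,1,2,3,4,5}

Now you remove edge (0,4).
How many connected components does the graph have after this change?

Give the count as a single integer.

Initial component count: 1
Remove (0,4): it was a bridge. Count increases: 1 -> 2.
  After removal, components: {0,2} {1,3,4,5}
New component count: 2

Answer: 2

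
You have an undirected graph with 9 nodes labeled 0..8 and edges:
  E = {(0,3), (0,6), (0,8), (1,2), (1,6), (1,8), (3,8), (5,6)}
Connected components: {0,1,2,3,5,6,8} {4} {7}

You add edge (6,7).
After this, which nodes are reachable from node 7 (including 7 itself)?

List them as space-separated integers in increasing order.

Answer: 0 1 2 3 5 6 7 8

Derivation:
Before: nodes reachable from 7: {7}
Adding (6,7): merges 7's component with another. Reachability grows.
After: nodes reachable from 7: {0,1,2,3,5,6,7,8}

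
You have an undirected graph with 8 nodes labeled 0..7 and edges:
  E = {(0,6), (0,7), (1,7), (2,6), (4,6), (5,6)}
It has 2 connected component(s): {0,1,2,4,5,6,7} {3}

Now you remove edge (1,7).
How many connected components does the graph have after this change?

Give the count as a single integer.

Initial component count: 2
Remove (1,7): it was a bridge. Count increases: 2 -> 3.
  After removal, components: {0,2,4,5,6,7} {1} {3}
New component count: 3

Answer: 3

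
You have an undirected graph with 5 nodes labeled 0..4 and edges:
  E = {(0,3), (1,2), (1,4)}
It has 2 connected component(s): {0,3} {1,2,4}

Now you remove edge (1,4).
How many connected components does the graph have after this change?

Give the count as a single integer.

Initial component count: 2
Remove (1,4): it was a bridge. Count increases: 2 -> 3.
  After removal, components: {0,3} {1,2} {4}
New component count: 3

Answer: 3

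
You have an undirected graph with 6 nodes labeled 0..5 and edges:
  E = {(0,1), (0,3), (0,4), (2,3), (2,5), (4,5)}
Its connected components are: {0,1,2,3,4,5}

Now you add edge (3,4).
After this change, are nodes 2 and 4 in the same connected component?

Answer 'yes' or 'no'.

Initial components: {0,1,2,3,4,5}
Adding edge (3,4): both already in same component {0,1,2,3,4,5}. No change.
New components: {0,1,2,3,4,5}
Are 2 and 4 in the same component? yes

Answer: yes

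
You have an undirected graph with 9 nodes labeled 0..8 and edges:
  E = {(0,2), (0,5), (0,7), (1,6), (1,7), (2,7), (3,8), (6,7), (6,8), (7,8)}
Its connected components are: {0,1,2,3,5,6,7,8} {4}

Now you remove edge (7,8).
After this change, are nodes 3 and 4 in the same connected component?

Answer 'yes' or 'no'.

Initial components: {0,1,2,3,5,6,7,8} {4}
Removing edge (7,8): not a bridge — component count unchanged at 2.
New components: {0,1,2,3,5,6,7,8} {4}
Are 3 and 4 in the same component? no

Answer: no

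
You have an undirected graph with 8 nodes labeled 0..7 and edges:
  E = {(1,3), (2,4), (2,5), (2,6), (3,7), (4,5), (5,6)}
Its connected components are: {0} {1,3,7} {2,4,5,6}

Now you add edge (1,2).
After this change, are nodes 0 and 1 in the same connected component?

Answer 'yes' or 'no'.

Initial components: {0} {1,3,7} {2,4,5,6}
Adding edge (1,2): merges {1,3,7} and {2,4,5,6}.
New components: {0} {1,2,3,4,5,6,7}
Are 0 and 1 in the same component? no

Answer: no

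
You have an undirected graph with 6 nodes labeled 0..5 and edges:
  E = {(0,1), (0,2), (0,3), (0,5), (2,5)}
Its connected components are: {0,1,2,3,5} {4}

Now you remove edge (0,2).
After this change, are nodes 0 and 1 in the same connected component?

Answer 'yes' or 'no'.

Initial components: {0,1,2,3,5} {4}
Removing edge (0,2): not a bridge — component count unchanged at 2.
New components: {0,1,2,3,5} {4}
Are 0 and 1 in the same component? yes

Answer: yes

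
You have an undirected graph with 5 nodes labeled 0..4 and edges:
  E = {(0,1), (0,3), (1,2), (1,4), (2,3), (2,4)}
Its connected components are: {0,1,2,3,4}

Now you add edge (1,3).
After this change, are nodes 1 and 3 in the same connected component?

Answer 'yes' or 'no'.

Initial components: {0,1,2,3,4}
Adding edge (1,3): both already in same component {0,1,2,3,4}. No change.
New components: {0,1,2,3,4}
Are 1 and 3 in the same component? yes

Answer: yes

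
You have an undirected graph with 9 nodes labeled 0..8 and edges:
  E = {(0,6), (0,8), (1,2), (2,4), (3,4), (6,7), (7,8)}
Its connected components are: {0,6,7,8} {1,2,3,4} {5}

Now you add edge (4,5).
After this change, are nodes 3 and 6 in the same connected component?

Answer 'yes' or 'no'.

Answer: no

Derivation:
Initial components: {0,6,7,8} {1,2,3,4} {5}
Adding edge (4,5): merges {1,2,3,4} and {5}.
New components: {0,6,7,8} {1,2,3,4,5}
Are 3 and 6 in the same component? no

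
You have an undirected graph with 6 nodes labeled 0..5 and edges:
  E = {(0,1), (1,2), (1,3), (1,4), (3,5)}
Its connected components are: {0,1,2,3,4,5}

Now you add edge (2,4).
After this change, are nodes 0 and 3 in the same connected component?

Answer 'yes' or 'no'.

Initial components: {0,1,2,3,4,5}
Adding edge (2,4): both already in same component {0,1,2,3,4,5}. No change.
New components: {0,1,2,3,4,5}
Are 0 and 3 in the same component? yes

Answer: yes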